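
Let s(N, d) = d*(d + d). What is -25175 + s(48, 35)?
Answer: -22725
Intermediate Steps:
s(N, d) = 2*d² (s(N, d) = d*(2*d) = 2*d²)
-25175 + s(48, 35) = -25175 + 2*35² = -25175 + 2*1225 = -25175 + 2450 = -22725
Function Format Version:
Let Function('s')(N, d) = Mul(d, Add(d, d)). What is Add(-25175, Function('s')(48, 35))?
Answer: -22725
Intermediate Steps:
Function('s')(N, d) = Mul(2, Pow(d, 2)) (Function('s')(N, d) = Mul(d, Mul(2, d)) = Mul(2, Pow(d, 2)))
Add(-25175, Function('s')(48, 35)) = Add(-25175, Mul(2, Pow(35, 2))) = Add(-25175, Mul(2, 1225)) = Add(-25175, 2450) = -22725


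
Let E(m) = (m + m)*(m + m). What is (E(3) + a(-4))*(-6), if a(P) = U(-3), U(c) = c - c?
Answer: -216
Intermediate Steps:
U(c) = 0
a(P) = 0
E(m) = 4*m² (E(m) = (2*m)*(2*m) = 4*m²)
(E(3) + a(-4))*(-6) = (4*3² + 0)*(-6) = (4*9 + 0)*(-6) = (36 + 0)*(-6) = 36*(-6) = -216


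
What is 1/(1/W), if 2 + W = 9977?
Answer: 9975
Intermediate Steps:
W = 9975 (W = -2 + 9977 = 9975)
1/(1/W) = 1/(1/9975) = 9975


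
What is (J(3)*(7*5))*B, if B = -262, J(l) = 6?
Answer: -55020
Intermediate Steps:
(J(3)*(7*5))*B = (6*(7*5))*(-262) = (6*35)*(-262) = 210*(-262) = -55020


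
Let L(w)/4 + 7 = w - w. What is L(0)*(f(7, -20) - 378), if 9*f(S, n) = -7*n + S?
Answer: 30380/3 ≈ 10127.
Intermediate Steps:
f(S, n) = -7*n/9 + S/9 (f(S, n) = (-7*n + S)/9 = (S - 7*n)/9 = -7*n/9 + S/9)
L(w) = -28 (L(w) = -28 + 4*(w - w) = -28 + 4*0 = -28 + 0 = -28)
L(0)*(f(7, -20) - 378) = -28*((-7/9*(-20) + (1/9)*7) - 378) = -28*((140/9 + 7/9) - 378) = -28*(49/3 - 378) = -28*(-1085/3) = 30380/3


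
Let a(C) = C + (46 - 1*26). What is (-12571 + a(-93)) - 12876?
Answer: -25520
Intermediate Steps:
a(C) = 20 + C (a(C) = C + (46 - 26) = C + 20 = 20 + C)
(-12571 + a(-93)) - 12876 = (-12571 + (20 - 93)) - 12876 = (-12571 - 73) - 12876 = -12644 - 12876 = -25520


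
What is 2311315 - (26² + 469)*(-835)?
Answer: 3267390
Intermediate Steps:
2311315 - (26² + 469)*(-835) = 2311315 - (676 + 469)*(-835) = 2311315 - 1145*(-835) = 2311315 - 1*(-956075) = 2311315 + 956075 = 3267390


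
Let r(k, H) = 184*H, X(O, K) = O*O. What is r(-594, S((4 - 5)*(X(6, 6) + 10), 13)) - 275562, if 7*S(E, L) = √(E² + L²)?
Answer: -275562 + 184*√2285/7 ≈ -2.7431e+5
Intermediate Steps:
X(O, K) = O²
S(E, L) = √(E² + L²)/7
r(-594, S((4 - 5)*(X(6, 6) + 10), 13)) - 275562 = 184*(√(((4 - 5)*(6² + 10))² + 13²)/7) - 275562 = 184*(√((-(36 + 10))² + 169)/7) - 275562 = 184*(√((-1*46)² + 169)/7) - 275562 = 184*(√((-46)² + 169)/7) - 275562 = 184*(√(2116 + 169)/7) - 275562 = 184*(√2285/7) - 275562 = 184*√2285/7 - 275562 = -275562 + 184*√2285/7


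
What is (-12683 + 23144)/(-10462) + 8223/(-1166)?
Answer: -24556638/3049673 ≈ -8.0522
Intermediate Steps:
(-12683 + 23144)/(-10462) + 8223/(-1166) = 10461*(-1/10462) + 8223*(-1/1166) = -10461/10462 - 8223/1166 = -24556638/3049673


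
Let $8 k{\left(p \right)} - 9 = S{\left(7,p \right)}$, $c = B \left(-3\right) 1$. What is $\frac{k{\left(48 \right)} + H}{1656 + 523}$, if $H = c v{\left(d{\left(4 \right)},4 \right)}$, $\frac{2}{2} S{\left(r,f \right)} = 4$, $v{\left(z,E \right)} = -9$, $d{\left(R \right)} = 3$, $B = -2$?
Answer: $- \frac{419}{17432} \approx -0.024036$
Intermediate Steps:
$S{\left(r,f \right)} = 4$
$c = 6$ ($c = \left(-2\right) \left(-3\right) 1 = 6 \cdot 1 = 6$)
$k{\left(p \right)} = \frac{13}{8}$ ($k{\left(p \right)} = \frac{9}{8} + \frac{1}{8} \cdot 4 = \frac{9}{8} + \frac{1}{2} = \frac{13}{8}$)
$H = -54$ ($H = 6 \left(-9\right) = -54$)
$\frac{k{\left(48 \right)} + H}{1656 + 523} = \frac{\frac{13}{8} - 54}{1656 + 523} = - \frac{419}{8 \cdot 2179} = \left(- \frac{419}{8}\right) \frac{1}{2179} = - \frac{419}{17432}$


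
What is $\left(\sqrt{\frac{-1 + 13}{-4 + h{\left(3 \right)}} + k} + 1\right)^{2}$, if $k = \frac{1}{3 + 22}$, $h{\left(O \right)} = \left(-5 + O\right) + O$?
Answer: $- \frac{74}{25} + \frac{6 i \sqrt{11}}{5} \approx -2.96 + 3.9799 i$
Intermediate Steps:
$h{\left(O \right)} = -5 + 2 O$
$k = \frac{1}{25} \approx 0.04$
$\left(\sqrt{\frac{-1 + 13}{-4 + h{\left(3 \right)}} + k} + 1\right)^{2} = \left(\sqrt{\frac{-1 + 13}{-4 + \left(-5 + 2 \cdot 3\right)} + \frac{1}{25}} + 1\right)^{2} = \left(\sqrt{\frac{12}{-4 + \left(-5 + 6\right)} + \frac{1}{25}} + 1\right)^{2} = \left(\sqrt{\frac{12}{-4 + 1} + \frac{1}{25}} + 1\right)^{2} = \left(\sqrt{\frac{12}{-3} + \frac{1}{25}} + 1\right)^{2} = \left(\sqrt{12 \left(- \frac{1}{3}\right) + \frac{1}{25}} + 1\right)^{2} = \left(\sqrt{-4 + \frac{1}{25}} + 1\right)^{2} = \left(\sqrt{- \frac{99}{25}} + 1\right)^{2} = \left(\frac{3 i \sqrt{11}}{5} + 1\right)^{2} = \left(1 + \frac{3 i \sqrt{11}}{5}\right)^{2}$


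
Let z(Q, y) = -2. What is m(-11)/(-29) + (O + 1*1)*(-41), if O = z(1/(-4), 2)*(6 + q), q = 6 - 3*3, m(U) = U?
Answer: 5956/29 ≈ 205.38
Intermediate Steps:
q = -3 (q = 6 - 9 = -3)
O = -6 (O = -2*(6 - 3) = -2*3 = -6)
m(-11)/(-29) + (O + 1*1)*(-41) = -11/(-29) + (-6 + 1*1)*(-41) = -11*(-1/29) + (-6 + 1)*(-41) = 11/29 - 5*(-41) = 11/29 + 205 = 5956/29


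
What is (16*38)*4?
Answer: 2432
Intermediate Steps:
(16*38)*4 = 608*4 = 2432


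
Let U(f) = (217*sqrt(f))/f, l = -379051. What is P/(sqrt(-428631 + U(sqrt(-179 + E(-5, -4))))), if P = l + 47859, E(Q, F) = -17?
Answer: -331192*sqrt(2)/sqrt(-857262 - 31*sqrt(14)*I**(3/2)) ≈ -0.024203 - 505.89*I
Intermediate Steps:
U(f) = 217/sqrt(f)
P = -331192 (P = -379051 + 47859 = -331192)
P/(sqrt(-428631 + U(sqrt(-179 + E(-5, -4))))) = -331192/sqrt(-428631 + 217/sqrt(sqrt(-179 - 17))) = -331192/sqrt(-428631 + 217/sqrt(sqrt(-196))) = -331192/sqrt(-428631 + 217/sqrt(14*I)) = -331192/sqrt(-428631 + 217*(sqrt(14)*(-I**(3/2))/14)) = -331192/sqrt(-428631 - 31*sqrt(14)*I**(3/2)/2)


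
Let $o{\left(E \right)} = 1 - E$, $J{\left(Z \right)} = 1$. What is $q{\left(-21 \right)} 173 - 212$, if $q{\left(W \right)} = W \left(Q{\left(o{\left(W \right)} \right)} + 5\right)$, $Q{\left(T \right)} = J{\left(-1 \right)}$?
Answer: $-22010$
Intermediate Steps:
$Q{\left(T \right)} = 1$
$q{\left(W \right)} = 6 W$ ($q{\left(W \right)} = W \left(1 + 5\right) = W 6 = 6 W$)
$q{\left(-21 \right)} 173 - 212 = 6 \left(-21\right) 173 - 212 = \left(-126\right) 173 - 212 = -21798 - 212 = -22010$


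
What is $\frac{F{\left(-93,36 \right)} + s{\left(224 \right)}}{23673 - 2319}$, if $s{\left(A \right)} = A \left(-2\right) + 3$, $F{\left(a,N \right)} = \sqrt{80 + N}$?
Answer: $- \frac{445}{21354} + \frac{\sqrt{29}}{10677} \approx -0.020335$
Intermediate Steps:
$s{\left(A \right)} = 3 - 2 A$ ($s{\left(A \right)} = - 2 A + 3 = 3 - 2 A$)
$\frac{F{\left(-93,36 \right)} + s{\left(224 \right)}}{23673 - 2319} = \frac{\sqrt{80 + 36} + \left(3 - 448\right)}{23673 - 2319} = \frac{\sqrt{116} + \left(3 - 448\right)}{21354} = \left(2 \sqrt{29} - 445\right) \frac{1}{21354} = \left(-445 + 2 \sqrt{29}\right) \frac{1}{21354} = - \frac{445}{21354} + \frac{\sqrt{29}}{10677}$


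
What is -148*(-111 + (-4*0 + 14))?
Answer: 14356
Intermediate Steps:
-148*(-111 + (-4*0 + 14)) = -148*(-111 + (0 + 14)) = -148*(-111 + 14) = -148*(-97) = 14356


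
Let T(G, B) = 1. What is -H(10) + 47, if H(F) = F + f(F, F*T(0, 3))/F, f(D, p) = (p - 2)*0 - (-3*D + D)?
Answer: 35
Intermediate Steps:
f(D, p) = 2*D (f(D, p) = (-2 + p)*0 - (-2)*D = 0 + 2*D = 2*D)
H(F) = 2 + F (H(F) = F + (2*F)/F = F + 2 = 2 + F)
-H(10) + 47 = -(2 + 10) + 47 = -1*12 + 47 = -12 + 47 = 35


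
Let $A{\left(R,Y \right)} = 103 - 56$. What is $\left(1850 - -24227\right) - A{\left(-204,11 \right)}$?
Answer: $26030$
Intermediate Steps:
$A{\left(R,Y \right)} = 47$
$\left(1850 - -24227\right) - A{\left(-204,11 \right)} = \left(1850 - -24227\right) - 47 = \left(1850 + 24227\right) - 47 = 26077 - 47 = 26030$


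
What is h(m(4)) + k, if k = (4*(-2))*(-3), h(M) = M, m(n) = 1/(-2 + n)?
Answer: 49/2 ≈ 24.500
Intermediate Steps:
k = 24 (k = -8*(-3) = 24)
h(m(4)) + k = 1/(-2 + 4) + 24 = 1/2 + 24 = 49/2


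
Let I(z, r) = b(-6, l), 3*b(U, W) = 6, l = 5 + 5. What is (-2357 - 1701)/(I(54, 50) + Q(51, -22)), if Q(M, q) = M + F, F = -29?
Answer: -2029/12 ≈ -169.08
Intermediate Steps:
l = 10
b(U, W) = 2 (b(U, W) = (1/3)*6 = 2)
I(z, r) = 2
Q(M, q) = -29 + M (Q(M, q) = M - 29 = -29 + M)
(-2357 - 1701)/(I(54, 50) + Q(51, -22)) = (-2357 - 1701)/(2 + (-29 + 51)) = -4058/(2 + 22) = -4058/24 = -4058*1/24 = -2029/12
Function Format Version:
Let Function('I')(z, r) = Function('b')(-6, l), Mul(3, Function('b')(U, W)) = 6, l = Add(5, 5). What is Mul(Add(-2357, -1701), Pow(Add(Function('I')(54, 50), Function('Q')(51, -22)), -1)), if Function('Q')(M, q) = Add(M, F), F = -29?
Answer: Rational(-2029, 12) ≈ -169.08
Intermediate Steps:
l = 10
Function('b')(U, W) = 2 (Function('b')(U, W) = Mul(Rational(1, 3), 6) = 2)
Function('I')(z, r) = 2
Function('Q')(M, q) = Add(-29, M) (Function('Q')(M, q) = Add(M, -29) = Add(-29, M))
Mul(Add(-2357, -1701), Pow(Add(Function('I')(54, 50), Function('Q')(51, -22)), -1)) = Mul(Add(-2357, -1701), Pow(Add(2, Add(-29, 51)), -1)) = Mul(-4058, Pow(Add(2, 22), -1)) = Mul(-4058, Pow(24, -1)) = Mul(-4058, Rational(1, 24)) = Rational(-2029, 12)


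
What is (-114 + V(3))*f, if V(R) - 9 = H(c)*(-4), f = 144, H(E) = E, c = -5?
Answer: -12240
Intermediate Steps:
V(R) = 29 (V(R) = 9 - 5*(-4) = 9 + 20 = 29)
(-114 + V(3))*f = (-114 + 29)*144 = -85*144 = -12240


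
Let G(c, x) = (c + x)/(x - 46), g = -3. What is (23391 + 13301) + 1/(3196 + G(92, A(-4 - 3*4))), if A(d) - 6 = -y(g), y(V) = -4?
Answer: 702982034/19159 ≈ 36692.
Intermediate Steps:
A(d) = 10 (A(d) = 6 - 1*(-4) = 6 + 4 = 10)
G(c, x) = (c + x)/(-46 + x)
(23391 + 13301) + 1/(3196 + G(92, A(-4 - 3*4))) = (23391 + 13301) + 1/(3196 + (92 + 10)/(-46 + 10)) = 36692 + 1/(3196 + 102/(-36)) = 36692 + 1/(3196 - 1/36*102) = 36692 + 1/(3196 - 17/6) = 36692 + 1/(19159/6) = 36692 + 6/19159 = 702982034/19159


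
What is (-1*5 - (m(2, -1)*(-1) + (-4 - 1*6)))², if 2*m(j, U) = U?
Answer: 81/4 ≈ 20.250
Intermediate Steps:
m(j, U) = U/2
(-1*5 - (m(2, -1)*(-1) + (-4 - 1*6)))² = (-1*5 - (((½)*(-1))*(-1) + (-4 - 1*6)))² = (-5 - (-½*(-1) + (-4 - 6)))² = (-5 - (½ - 10))² = (-5 - 1*(-19/2))² = (-5 + 19/2)² = (9/2)² = 81/4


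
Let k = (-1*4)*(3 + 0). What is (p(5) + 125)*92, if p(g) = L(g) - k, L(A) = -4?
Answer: 12236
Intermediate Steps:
k = -12 (k = -4*3 = -12)
p(g) = 8 (p(g) = -4 - 1*(-12) = -4 + 12 = 8)
(p(5) + 125)*92 = (8 + 125)*92 = 133*92 = 12236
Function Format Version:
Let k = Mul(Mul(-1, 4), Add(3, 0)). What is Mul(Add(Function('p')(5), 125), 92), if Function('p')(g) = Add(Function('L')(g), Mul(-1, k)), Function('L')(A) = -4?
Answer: 12236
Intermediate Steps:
k = -12 (k = Mul(-4, 3) = -12)
Function('p')(g) = 8 (Function('p')(g) = Add(-4, Mul(-1, -12)) = Add(-4, 12) = 8)
Mul(Add(Function('p')(5), 125), 92) = Mul(Add(8, 125), 92) = Mul(133, 92) = 12236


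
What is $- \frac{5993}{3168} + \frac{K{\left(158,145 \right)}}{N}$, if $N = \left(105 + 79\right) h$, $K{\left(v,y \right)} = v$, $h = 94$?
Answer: $- \frac{6447149}{3424608} \approx -1.8826$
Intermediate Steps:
$N = 17296$ ($N = \left(105 + 79\right) 94 = 184 \cdot 94 = 17296$)
$- \frac{5993}{3168} + \frac{K{\left(158,145 \right)}}{N} = - \frac{5993}{3168} + \frac{158}{17296} = \left(-5993\right) \frac{1}{3168} + 158 \cdot \frac{1}{17296} = - \frac{5993}{3168} + \frac{79}{8648} = - \frac{6447149}{3424608}$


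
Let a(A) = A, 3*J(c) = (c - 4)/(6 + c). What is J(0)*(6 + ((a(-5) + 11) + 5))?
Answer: -34/9 ≈ -3.7778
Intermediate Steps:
J(c) = (-4 + c)/(3*(6 + c)) (J(c) = ((c - 4)/(6 + c))/3 = ((-4 + c)/(6 + c))/3 = (-4 + c)/(3*(6 + c)))
J(0)*(6 + ((a(-5) + 11) + 5)) = ((-4 + 0)/(3*(6 + 0)))*(6 + ((-5 + 11) + 5)) = ((1/3)*(-4)/6)*(6 + (6 + 5)) = ((1/3)*(1/6)*(-4))*(6 + 11) = -2/9*17 = -34/9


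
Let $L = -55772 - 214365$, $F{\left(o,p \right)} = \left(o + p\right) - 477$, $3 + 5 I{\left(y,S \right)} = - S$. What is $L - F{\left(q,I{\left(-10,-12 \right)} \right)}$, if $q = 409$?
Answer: $- \frac{1350354}{5} \approx -2.7007 \cdot 10^{5}$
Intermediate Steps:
$I{\left(y,S \right)} = - \frac{3}{5} - \frac{S}{5}$ ($I{\left(y,S \right)} = - \frac{3}{5} + \frac{\left(-1\right) S}{5} = - \frac{3}{5} - \frac{S}{5}$)
$F{\left(o,p \right)} = -477 + o + p$
$L = -270137$ ($L = -55772 - 214365 = -270137$)
$L - F{\left(q,I{\left(-10,-12 \right)} \right)} = -270137 - \left(-477 + 409 - - \frac{9}{5}\right) = -270137 - \left(-477 + 409 + \left(- \frac{3}{5} + \frac{12}{5}\right)\right) = -270137 - \left(-477 + 409 + \frac{9}{5}\right) = -270137 - - \frac{331}{5} = -270137 + \frac{331}{5} = - \frac{1350354}{5}$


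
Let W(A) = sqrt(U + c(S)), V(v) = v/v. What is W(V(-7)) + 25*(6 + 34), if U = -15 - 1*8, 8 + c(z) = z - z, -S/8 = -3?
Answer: 1000 + I*sqrt(31) ≈ 1000.0 + 5.5678*I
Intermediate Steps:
S = 24 (S = -8*(-3) = 24)
c(z) = -8 (c(z) = -8 + (z - z) = -8 + 0 = -8)
V(v) = 1
U = -23 (U = -15 - 8 = -23)
W(A) = I*sqrt(31) (W(A) = sqrt(-23 - 8) = sqrt(-31) = I*sqrt(31))
W(V(-7)) + 25*(6 + 34) = I*sqrt(31) + 25*(6 + 34) = I*sqrt(31) + 25*40 = I*sqrt(31) + 1000 = 1000 + I*sqrt(31)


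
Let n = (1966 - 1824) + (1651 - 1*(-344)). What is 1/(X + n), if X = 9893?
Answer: 1/12030 ≈ 8.3126e-5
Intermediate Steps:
n = 2137 (n = 142 + (1651 + 344) = 142 + 1995 = 2137)
1/(X + n) = 1/(9893 + 2137) = 1/12030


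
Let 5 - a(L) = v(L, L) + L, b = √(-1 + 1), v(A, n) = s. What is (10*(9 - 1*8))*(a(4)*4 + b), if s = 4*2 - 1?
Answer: -240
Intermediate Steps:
s = 7 (s = 8 - 1 = 7)
v(A, n) = 7
b = 0 (b = √0 = 0)
a(L) = -2 - L (a(L) = 5 - (7 + L) = 5 + (-7 - L) = -2 - L)
(10*(9 - 1*8))*(a(4)*4 + b) = (10*(9 - 1*8))*((-2 - 1*4)*4 + 0) = (10*(9 - 8))*((-2 - 4)*4 + 0) = (10*1)*(-6*4 + 0) = 10*(-24 + 0) = 10*(-24) = -240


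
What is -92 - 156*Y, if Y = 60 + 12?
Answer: -11324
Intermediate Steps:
Y = 72
-92 - 156*Y = -92 - 156*72 = -92 - 11232 = -11324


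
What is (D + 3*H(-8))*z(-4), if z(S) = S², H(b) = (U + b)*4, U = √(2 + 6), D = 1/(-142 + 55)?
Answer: -133648/87 + 384*√2 ≈ -993.13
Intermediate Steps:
D = -1/87 (D = 1/(-87) = -1/87 ≈ -0.011494)
U = 2*√2 (U = √8 = 2*√2 ≈ 2.8284)
H(b) = 4*b + 8*√2 (H(b) = (2*√2 + b)*4 = (b + 2*√2)*4 = 4*b + 8*√2)
(D + 3*H(-8))*z(-4) = (-1/87 + 3*(4*(-8) + 8*√2))*(-4)² = (-1/87 + 3*(-32 + 8*√2))*16 = (-1/87 + (-96 + 24*√2))*16 = (-8353/87 + 24*√2)*16 = -133648/87 + 384*√2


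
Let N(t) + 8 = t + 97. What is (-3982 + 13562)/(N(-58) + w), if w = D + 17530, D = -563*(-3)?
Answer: 958/1925 ≈ 0.49766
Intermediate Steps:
D = 1689
N(t) = 89 + t (N(t) = -8 + (t + 97) = -8 + (97 + t) = 89 + t)
w = 19219 (w = 1689 + 17530 = 19219)
(-3982 + 13562)/(N(-58) + w) = (-3982 + 13562)/((89 - 58) + 19219) = 9580/(31 + 19219) = 9580/19250 = 9580*(1/19250) = 958/1925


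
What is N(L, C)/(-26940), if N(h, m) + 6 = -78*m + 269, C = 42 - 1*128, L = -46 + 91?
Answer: -6971/26940 ≈ -0.25876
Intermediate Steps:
L = 45
C = -86 (C = 42 - 128 = -86)
N(h, m) = 263 - 78*m (N(h, m) = -6 + (-78*m + 269) = -6 + (269 - 78*m) = 263 - 78*m)
N(L, C)/(-26940) = (263 - 78*(-86))/(-26940) = (263 + 6708)*(-1/26940) = 6971*(-1/26940) = -6971/26940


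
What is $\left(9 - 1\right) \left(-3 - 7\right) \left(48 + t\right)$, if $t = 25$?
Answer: $-5840$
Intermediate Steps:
$\left(9 - 1\right) \left(-3 - 7\right) \left(48 + t\right) = \left(9 - 1\right) \left(-3 - 7\right) \left(48 + 25\right) = 8 \left(-10\right) 73 = \left(-80\right) 73 = -5840$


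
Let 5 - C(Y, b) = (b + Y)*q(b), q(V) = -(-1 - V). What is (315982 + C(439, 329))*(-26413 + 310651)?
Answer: 17778234186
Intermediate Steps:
q(V) = 1 + V
C(Y, b) = 5 - (1 + b)*(Y + b) (C(Y, b) = 5 - (b + Y)*(1 + b) = 5 - (Y + b)*(1 + b) = 5 - (1 + b)*(Y + b))
(315982 + C(439, 329))*(-26413 + 310651) = (315982 + (5 - 1*439*(1 + 329) - 1*329*(1 + 329)))*(-26413 + 310651) = (315982 + (5 - 1*439*330 - 1*329*330))*284238 = (315982 + (5 - 144870 - 108570))*284238 = (315982 - 253435)*284238 = 62547*284238 = 17778234186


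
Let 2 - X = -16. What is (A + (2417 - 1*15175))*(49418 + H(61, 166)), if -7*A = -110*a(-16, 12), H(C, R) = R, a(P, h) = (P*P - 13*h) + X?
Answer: -3784548384/7 ≈ -5.4065e+8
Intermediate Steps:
X = 18 (X = 2 - 1*(-16) = 2 + 16 = 18)
a(P, h) = 18 + P² - 13*h (a(P, h) = (P*P - 13*h) + 18 = (P² - 13*h) + 18 = 18 + P² - 13*h)
A = 12980/7 (A = -(-110)*(18 + (-16)² - 13*12)/7 = -(-110)*(18 + 256 - 156)/7 = -(-110)*118/7 = -⅐*(-12980) = 12980/7 ≈ 1854.3)
(A + (2417 - 1*15175))*(49418 + H(61, 166)) = (12980/7 + (2417 - 1*15175))*(49418 + 166) = (12980/7 + (2417 - 15175))*49584 = (12980/7 - 12758)*49584 = -76326/7*49584 = -3784548384/7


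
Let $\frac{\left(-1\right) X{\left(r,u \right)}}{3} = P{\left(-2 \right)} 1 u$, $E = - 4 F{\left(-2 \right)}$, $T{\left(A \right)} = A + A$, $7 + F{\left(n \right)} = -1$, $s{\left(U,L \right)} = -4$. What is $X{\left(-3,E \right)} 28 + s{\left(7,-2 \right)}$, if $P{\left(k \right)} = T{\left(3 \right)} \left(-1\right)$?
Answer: $16124$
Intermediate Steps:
$F{\left(n \right)} = -8$ ($F{\left(n \right)} = -7 - 1 = -8$)
$T{\left(A \right)} = 2 A$
$E = 32$ ($E = \left(-4\right) \left(-8\right) = 32$)
$P{\left(k \right)} = -6$ ($P{\left(k \right)} = 2 \cdot 3 \left(-1\right) = 6 \left(-1\right) = -6$)
$X{\left(r,u \right)} = 18 u$ ($X{\left(r,u \right)} = - 3 \left(-6\right) 1 u = - 3 \left(- 6 u\right) = 18 u$)
$X{\left(-3,E \right)} 28 + s{\left(7,-2 \right)} = 18 \cdot 32 \cdot 28 - 4 = 576 \cdot 28 - 4 = 16128 - 4 = 16124$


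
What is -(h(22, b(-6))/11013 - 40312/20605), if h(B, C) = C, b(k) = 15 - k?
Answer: 147841117/75640955 ≈ 1.9545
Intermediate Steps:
-(h(22, b(-6))/11013 - 40312/20605) = -((15 - 1*(-6))/11013 - 40312/20605) = -((15 + 6)*(1/11013) - 40312*1/20605) = -(21*(1/11013) - 40312/20605) = -(7/3671 - 40312/20605) = -1*(-147841117/75640955) = 147841117/75640955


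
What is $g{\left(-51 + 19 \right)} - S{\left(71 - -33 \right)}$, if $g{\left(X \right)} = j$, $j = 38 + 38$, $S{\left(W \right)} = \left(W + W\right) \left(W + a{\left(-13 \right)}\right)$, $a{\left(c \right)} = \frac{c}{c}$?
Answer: $-21764$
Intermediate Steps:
$a{\left(c \right)} = 1$
$S{\left(W \right)} = 2 W \left(1 + W\right)$ ($S{\left(W \right)} = \left(W + W\right) \left(W + 1\right) = 2 W \left(1 + W\right)$)
$j = 76$
$g{\left(X \right)} = 76$
$g{\left(-51 + 19 \right)} - S{\left(71 - -33 \right)} = 76 - 2 \left(71 - -33\right) \left(1 + \left(71 - -33\right)\right) = 76 - 2 \left(71 + 33\right) \left(1 + \left(71 + 33\right)\right) = 76 - 2 \cdot 104 \left(1 + 104\right) = 76 - 2 \cdot 104 \cdot 105 = 76 - 21840 = -21764$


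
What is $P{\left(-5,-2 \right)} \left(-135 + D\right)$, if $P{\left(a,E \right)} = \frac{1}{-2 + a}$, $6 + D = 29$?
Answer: $16$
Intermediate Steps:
$D = 23$ ($D = -6 + 29 = 23$)
$P{\left(-5,-2 \right)} \left(-135 + D\right) = \frac{-135 + 23}{-2 - 5} = \frac{1}{-7} \left(-112\right) = \left(- \frac{1}{7}\right) \left(-112\right) = 16$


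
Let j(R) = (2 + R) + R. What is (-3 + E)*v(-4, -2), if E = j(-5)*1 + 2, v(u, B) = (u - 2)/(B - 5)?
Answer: -54/7 ≈ -7.7143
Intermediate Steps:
j(R) = 2 + 2*R
v(u, B) = (-2 + u)/(-5 + B)
E = -6 (E = (2 + 2*(-5))*1 + 2 = (2 - 10)*1 + 2 = -8*1 + 2 = -8 + 2 = -6)
(-3 + E)*v(-4, -2) = (-3 - 6)*((-2 - 4)/(-5 - 2)) = -9*(-6)/(-7) = -(-9)*(-6)/7 = -9*6/7 = -54/7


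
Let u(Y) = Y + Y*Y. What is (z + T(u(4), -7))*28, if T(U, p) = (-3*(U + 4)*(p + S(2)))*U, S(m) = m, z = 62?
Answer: 203336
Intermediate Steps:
u(Y) = Y + Y²
T(U, p) = -3*U*(2 + p)*(4 + U) (T(U, p) = (-3*(U + 4)*(p + 2))*U = (-3*(4 + U)*(2 + p))*U = (-3*(2 + p)*(4 + U))*U = -3*U*(2 + p)*(4 + U))
(z + T(u(4), -7))*28 = (62 - 3*4*(1 + 4)*(8 + 2*(4*(1 + 4)) + 4*(-7) + (4*(1 + 4))*(-7)))*28 = (62 - 3*4*5*(8 + 2*(4*5) - 28 + (4*5)*(-7)))*28 = (62 - 3*20*(8 + 2*20 - 28 + 20*(-7)))*28 = (62 - 3*20*(8 + 40 - 28 - 140))*28 = (62 - 3*20*(-120))*28 = (62 + 7200)*28 = 7262*28 = 203336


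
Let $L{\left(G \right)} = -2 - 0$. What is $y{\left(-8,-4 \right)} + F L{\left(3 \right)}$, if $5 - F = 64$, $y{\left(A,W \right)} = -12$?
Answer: $106$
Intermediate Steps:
$L{\left(G \right)} = -2$ ($L{\left(G \right)} = -2 + 0 = -2$)
$F = -59$ ($F = 5 - 64 = -59$)
$y{\left(-8,-4 \right)} + F L{\left(3 \right)} = -12 - -118 = -12 + 118 = 106$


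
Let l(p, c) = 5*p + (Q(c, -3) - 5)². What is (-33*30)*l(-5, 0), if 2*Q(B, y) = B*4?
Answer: 0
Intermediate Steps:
Q(B, y) = 2*B (Q(B, y) = (B*4)/2 = (4*B)/2 = 2*B)
l(p, c) = (-5 + 2*c)² + 5*p (l(p, c) = 5*p + (2*c - 5)² = 5*p + (-5 + 2*c)² = (-5 + 2*c)² + 5*p)
(-33*30)*l(-5, 0) = (-33*30)*((-5 + 2*0)² + 5*(-5)) = -990*((-5 + 0)² - 25) = -990*((-5)² - 25) = -990*(25 - 25) = -990*0 = 0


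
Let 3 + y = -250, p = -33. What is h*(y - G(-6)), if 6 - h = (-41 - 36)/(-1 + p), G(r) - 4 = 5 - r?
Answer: -17018/17 ≈ -1001.1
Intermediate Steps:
y = -253 (y = -3 - 250 = -253)
G(r) = 9 - r (G(r) = 4 + (5 - r) = 9 - r)
h = 127/34 (h = 6 - (-41 - 36)/(-1 - 33) = 6 - (-77)/(-34) = 6 - (-77)*(-1)/34 = 6 - 1*77/34 = 6 - 77/34 = 127/34 ≈ 3.7353)
h*(y - G(-6)) = 127*(-253 - (9 - 1*(-6)))/34 = 127*(-253 - (9 + 6))/34 = 127*(-253 - 1*15)/34 = 127*(-253 - 15)/34 = (127/34)*(-268) = -17018/17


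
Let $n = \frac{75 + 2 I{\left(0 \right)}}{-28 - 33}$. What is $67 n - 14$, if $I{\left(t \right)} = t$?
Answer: $- \frac{5879}{61} \approx -96.377$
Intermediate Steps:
$n = - \frac{75}{61}$ ($n = \frac{75 + 2 \cdot 0}{-28 - 33} = \frac{75 + 0}{-61} = 75 \left(- \frac{1}{61}\right) = - \frac{75}{61} \approx -1.2295$)
$67 n - 14 = 67 \left(- \frac{75}{61}\right) - 14 = - \frac{5025}{61} - 14 = - \frac{5879}{61}$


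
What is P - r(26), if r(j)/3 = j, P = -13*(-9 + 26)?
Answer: -299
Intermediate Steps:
P = -221 (P = -13*17 = -221)
r(j) = 3*j
P - r(26) = -221 - 3*26 = -221 - 1*78 = -221 - 78 = -299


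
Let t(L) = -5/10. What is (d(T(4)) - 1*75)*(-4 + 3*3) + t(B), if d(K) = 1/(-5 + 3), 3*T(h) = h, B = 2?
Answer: -378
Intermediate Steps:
T(h) = h/3
t(L) = -1/2 (t(L) = -5*1/10 = -1/2)
d(K) = -1/2 (d(K) = 1/(-2) = -1/2)
(d(T(4)) - 1*75)*(-4 + 3*3) + t(B) = (-1/2 - 1*75)*(-4 + 3*3) - 1/2 = (-1/2 - 75)*(-4 + 9) - 1/2 = -151/2*5 - 1/2 = -755/2 - 1/2 = -378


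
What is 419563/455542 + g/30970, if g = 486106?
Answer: 117217782781/7054067870 ≈ 16.617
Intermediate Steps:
419563/455542 + g/30970 = 419563/455542 + 486106/30970 = 419563*(1/455542) + 486106*(1/30970) = 419563/455542 + 243053/15485 = 117217782781/7054067870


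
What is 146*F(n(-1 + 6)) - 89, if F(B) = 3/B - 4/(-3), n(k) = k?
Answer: 2899/15 ≈ 193.27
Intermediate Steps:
F(B) = 4/3 + 3/B (F(B) = 3/B - 4*(-1/3) = 3/B + 4/3 = 4/3 + 3/B)
146*F(n(-1 + 6)) - 89 = 146*(4/3 + 3/(-1 + 6)) - 89 = 146*(4/3 + 3/5) - 89 = 146*(29/15) - 89 = 4234/15 - 89 = 2899/15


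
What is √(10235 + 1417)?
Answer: 2*√2913 ≈ 107.94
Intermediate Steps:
√(10235 + 1417) = √11652 = 2*√2913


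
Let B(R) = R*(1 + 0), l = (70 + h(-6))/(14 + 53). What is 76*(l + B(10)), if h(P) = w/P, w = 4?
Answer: 168568/201 ≈ 838.65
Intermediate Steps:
h(P) = 4/P
l = 208/201 (l = (70 + 4/(-6))/(14 + 53) = (70 + 4*(-1/6))/67 = (70 - 2/3)*(1/67) = (208/3)*(1/67) = 208/201 ≈ 1.0348)
B(R) = R (B(R) = R*1 = R)
76*(l + B(10)) = 76*(208/201 + 10) = 76*(2218/201) = 168568/201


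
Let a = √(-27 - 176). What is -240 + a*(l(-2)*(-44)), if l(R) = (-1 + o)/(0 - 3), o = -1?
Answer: -240 - 88*I*√203/3 ≈ -240.0 - 417.94*I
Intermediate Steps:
a = I*√203 (a = √(-203) = I*√203 ≈ 14.248*I)
l(R) = ⅔ (l(R) = (-1 - 1)/(0 - 3) = -2/(-3) = -2*(-⅓) = ⅔)
-240 + a*(l(-2)*(-44)) = -240 + (I*√203)*((⅔)*(-44)) = -240 + (I*√203)*(-88/3) = -240 - 88*I*√203/3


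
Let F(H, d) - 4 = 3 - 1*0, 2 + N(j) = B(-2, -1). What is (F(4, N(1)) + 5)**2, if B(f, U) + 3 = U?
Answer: 144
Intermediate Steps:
B(f, U) = -3 + U
N(j) = -6 (N(j) = -2 + (-3 - 1) = -2 - 4 = -6)
F(H, d) = 7 (F(H, d) = 4 + (3 - 1*0) = 4 + (3 + 0) = 4 + 3 = 7)
(F(4, N(1)) + 5)**2 = (7 + 5)**2 = 12**2 = 144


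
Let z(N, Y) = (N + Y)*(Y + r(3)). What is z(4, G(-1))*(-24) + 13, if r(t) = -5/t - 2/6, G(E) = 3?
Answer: -155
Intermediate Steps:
r(t) = -1/3 - 5/t (r(t) = -5/t - 2*1/6 = -5/t - 1/3 = -1/3 - 5/t)
z(N, Y) = (-2 + Y)*(N + Y) (z(N, Y) = (N + Y)*(Y + (1/3)*(-15 - 1*3)/3) = (N + Y)*(Y + (1/3)*(1/3)*(-15 - 3)) = (N + Y)*(Y + (1/3)*(1/3)*(-18)) = (N + Y)*(Y - 2) = (N + Y)*(-2 + Y) = (-2 + Y)*(N + Y))
z(4, G(-1))*(-24) + 13 = (3**2 - 2*4 - 2*3 + 4*3)*(-24) + 13 = (9 - 8 - 6 + 12)*(-24) + 13 = 7*(-24) + 13 = -168 + 13 = -155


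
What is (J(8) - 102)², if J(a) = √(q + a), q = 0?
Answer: 10412 - 408*√2 ≈ 9835.0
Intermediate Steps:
J(a) = √a (J(a) = √(0 + a) = √a)
(J(8) - 102)² = (√8 - 102)² = (2*√2 - 102)² = (-102 + 2*√2)²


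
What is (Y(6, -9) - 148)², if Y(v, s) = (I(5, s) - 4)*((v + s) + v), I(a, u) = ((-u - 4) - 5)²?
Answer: 25600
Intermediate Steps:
I(a, u) = (-9 - u)² (I(a, u) = ((-4 - u) - 5)² = (-9 - u)²)
Y(v, s) = (-4 + (9 + s)²)*(s + 2*v) (Y(v, s) = ((9 + s)² - 4)*((v + s) + v) = (-4 + (9 + s)²)*((s + v) + v) = (-4 + (9 + s)²)*(s + 2*v))
(Y(6, -9) - 148)² = ((-8*6 - 4*(-9) - 9*(9 - 9)² + 2*6*(9 - 9)²) - 148)² = ((-48 + 36 - 9*0² + 2*6*0²) - 148)² = ((-48 + 36 - 9*0 + 2*6*0) - 148)² = ((-48 + 36 + 0 + 0) - 148)² = (-12 - 148)² = (-160)² = 25600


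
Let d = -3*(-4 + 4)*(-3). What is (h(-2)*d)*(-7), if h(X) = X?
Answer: 0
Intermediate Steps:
d = 0 (d = -0*(-3) = -3*0 = 0)
(h(-2)*d)*(-7) = -2*0*(-7) = 0*(-7) = 0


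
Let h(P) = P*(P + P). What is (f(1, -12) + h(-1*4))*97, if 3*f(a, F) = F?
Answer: 2716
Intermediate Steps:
f(a, F) = F/3
h(P) = 2*P² (h(P) = P*(2*P) = 2*P²)
(f(1, -12) + h(-1*4))*97 = ((⅓)*(-12) + 2*(-1*4)²)*97 = (-4 + 2*(-4)²)*97 = (-4 + 2*16)*97 = (-4 + 32)*97 = 28*97 = 2716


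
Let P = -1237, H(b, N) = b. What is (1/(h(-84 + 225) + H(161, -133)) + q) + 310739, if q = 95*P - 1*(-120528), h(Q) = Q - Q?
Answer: 50514073/161 ≈ 3.1375e+5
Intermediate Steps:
h(Q) = 0
q = 3013 (q = 95*(-1237) - 1*(-120528) = -117515 + 120528 = 3013)
(1/(h(-84 + 225) + H(161, -133)) + q) + 310739 = (1/(0 + 161) + 3013) + 310739 = (1/161 + 3013) + 310739 = 485094/161 + 310739 = 50514073/161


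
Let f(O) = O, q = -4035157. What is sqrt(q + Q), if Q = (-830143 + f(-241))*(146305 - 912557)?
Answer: sqrt(636279365611) ≈ 7.9767e+5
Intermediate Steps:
Q = 636283400768 (Q = (-830143 - 241)*(146305 - 912557) = -830384*(-766252) = 636283400768)
sqrt(q + Q) = sqrt(-4035157 + 636283400768) = sqrt(636279365611)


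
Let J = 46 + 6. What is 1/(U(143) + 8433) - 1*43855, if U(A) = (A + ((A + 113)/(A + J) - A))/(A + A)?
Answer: -10312693245830/235154333 ≈ -43855.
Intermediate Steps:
J = 52
U(A) = (113 + A)/(2*A*(52 + A)) (U(A) = (A + ((A + 113)/(A + 52) - A))/(A + A) = (A + ((113 + A)/(52 + A) - A))/((2*A)) = (A + ((113 + A)/(52 + A) - A))*(1/(2*A)) = (A + (-A + (113 + A)/(52 + A)))*(1/(2*A)) = ((113 + A)/(52 + A))*(1/(2*A)) = (113 + A)/(2*A*(52 + A)))
1/(U(143) + 8433) - 1*43855 = 1/((½)*(113 + 143)/(143*(52 + 143)) + 8433) - 1*43855 = 1/((½)*(1/143)*256/195 + 8433) - 43855 = 1/((½)*(1/143)*(1/195)*256 + 8433) - 43855 = 1/(128/27885 + 8433) - 43855 = 1/(235154333/27885) - 43855 = 27885/235154333 - 43855 = -10312693245830/235154333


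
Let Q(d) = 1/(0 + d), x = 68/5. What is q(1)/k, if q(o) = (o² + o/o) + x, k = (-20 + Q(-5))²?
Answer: 390/10201 ≈ 0.038232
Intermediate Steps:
x = 68/5 (x = 68*(⅕) = 68/5 ≈ 13.600)
Q(d) = 1/d
k = 10201/25 (k = (-20 + 1/(-5))² = (-20 - ⅕)² = (-101/5)² = 10201/25 ≈ 408.04)
q(o) = 73/5 + o² (q(o) = (o² + o/o) + 68/5 = (o² + 1) + 68/5 = (1 + o²) + 68/5 = 73/5 + o²)
q(1)/k = (73/5 + 1²)/(10201/25) = (73/5 + 1)*(25/10201) = (78/5)*(25/10201) = 390/10201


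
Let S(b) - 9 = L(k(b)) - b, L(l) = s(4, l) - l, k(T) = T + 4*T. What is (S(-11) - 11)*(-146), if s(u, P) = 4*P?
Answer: 22776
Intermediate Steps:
k(T) = 5*T
L(l) = 3*l (L(l) = 4*l - l = 3*l)
S(b) = 9 + 14*b (S(b) = 9 + (3*(5*b) - b) = 9 + (15*b - b) = 9 + 14*b)
(S(-11) - 11)*(-146) = ((9 + 14*(-11)) - 11)*(-146) = ((9 - 154) - 11)*(-146) = (-145 - 11)*(-146) = -156*(-146) = 22776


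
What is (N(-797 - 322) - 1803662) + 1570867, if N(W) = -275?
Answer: -233070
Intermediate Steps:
(N(-797 - 322) - 1803662) + 1570867 = (-275 - 1803662) + 1570867 = -1803937 + 1570867 = -233070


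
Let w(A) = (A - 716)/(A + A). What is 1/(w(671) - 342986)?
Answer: -1342/460287257 ≈ -2.9156e-6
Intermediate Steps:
w(A) = (-716 + A)/(2*A) (w(A) = (-716 + A)/((2*A)) = (-716 + A)*(1/(2*A)) = (-716 + A)/(2*A))
1/(w(671) - 342986) = 1/((1/2)*(-716 + 671)/671 - 342986) = 1/((1/2)*(1/671)*(-45) - 342986) = 1/(-45/1342 - 342986) = 1/(-460287257/1342) = -1342/460287257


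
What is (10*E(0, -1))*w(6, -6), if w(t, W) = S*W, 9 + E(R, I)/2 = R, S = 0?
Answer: 0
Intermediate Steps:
E(R, I) = -18 + 2*R
w(t, W) = 0 (w(t, W) = 0*W = 0)
(10*E(0, -1))*w(6, -6) = (10*(-18 + 2*0))*0 = (10*(-18 + 0))*0 = (10*(-18))*0 = -180*0 = 0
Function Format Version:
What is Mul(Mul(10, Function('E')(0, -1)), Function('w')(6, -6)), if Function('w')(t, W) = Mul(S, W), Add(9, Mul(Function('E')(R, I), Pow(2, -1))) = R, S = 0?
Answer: 0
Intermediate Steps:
Function('E')(R, I) = Add(-18, Mul(2, R))
Function('w')(t, W) = 0 (Function('w')(t, W) = Mul(0, W) = 0)
Mul(Mul(10, Function('E')(0, -1)), Function('w')(6, -6)) = Mul(Mul(10, Add(-18, Mul(2, 0))), 0) = Mul(Mul(10, Add(-18, 0)), 0) = Mul(Mul(10, -18), 0) = Mul(-180, 0) = 0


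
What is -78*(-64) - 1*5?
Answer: 4987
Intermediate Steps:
-78*(-64) - 1*5 = 4992 - 5 = 4987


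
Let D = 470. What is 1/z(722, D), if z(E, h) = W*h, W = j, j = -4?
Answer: -1/1880 ≈ -0.00053191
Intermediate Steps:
W = -4
z(E, h) = -4*h
1/z(722, D) = 1/(-4*470) = 1/(-1880) = -1/1880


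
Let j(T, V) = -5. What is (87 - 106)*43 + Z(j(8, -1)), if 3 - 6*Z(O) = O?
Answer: -2447/3 ≈ -815.67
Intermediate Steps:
Z(O) = ½ - O/6
(87 - 106)*43 + Z(j(8, -1)) = (87 - 106)*43 + (½ - ⅙*(-5)) = -19*43 + (½ + ⅚) = -817 + 4/3 = -2447/3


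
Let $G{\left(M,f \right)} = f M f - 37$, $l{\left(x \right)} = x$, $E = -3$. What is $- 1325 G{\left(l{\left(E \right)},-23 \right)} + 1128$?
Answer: $2152928$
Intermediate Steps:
$G{\left(M,f \right)} = -37 + M f^{2}$ ($G{\left(M,f \right)} = M f f - 37 = M f^{2} - 37 = -37 + M f^{2}$)
$- 1325 G{\left(l{\left(E \right)},-23 \right)} + 1128 = - 1325 \left(-37 - 3 \left(-23\right)^{2}\right) + 1128 = - 1325 \left(-37 - 1587\right) + 1128 = \left(-1325\right) \left(-1624\right) + 1128 = 2151800 + 1128 = 2152928$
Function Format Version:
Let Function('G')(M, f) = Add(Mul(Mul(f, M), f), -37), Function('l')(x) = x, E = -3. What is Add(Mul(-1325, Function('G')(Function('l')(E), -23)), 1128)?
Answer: 2152928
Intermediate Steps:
Function('G')(M, f) = Add(-37, Mul(M, Pow(f, 2))) (Function('G')(M, f) = Add(Mul(Mul(M, f), f), -37) = Add(Mul(M, Pow(f, 2)), -37) = Add(-37, Mul(M, Pow(f, 2))))
Add(Mul(-1325, Function('G')(Function('l')(E), -23)), 1128) = Add(Mul(-1325, Add(-37, Mul(-3, Pow(-23, 2)))), 1128) = Add(Mul(-1325, Add(-37, Mul(-3, 529))), 1128) = Add(Mul(-1325, Add(-37, -1587)), 1128) = Add(Mul(-1325, -1624), 1128) = Add(2151800, 1128) = 2152928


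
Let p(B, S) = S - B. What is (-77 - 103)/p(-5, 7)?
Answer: -15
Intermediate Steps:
(-77 - 103)/p(-5, 7) = (-77 - 103)/(7 - 1*(-5)) = -180/(7 + 5) = -180/12 = (1/12)*(-180) = -15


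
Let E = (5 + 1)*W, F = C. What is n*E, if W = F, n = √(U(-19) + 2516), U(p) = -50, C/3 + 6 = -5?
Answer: -594*√274 ≈ -9832.5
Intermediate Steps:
C = -33 (C = -18 + 3*(-5) = -18 - 15 = -33)
F = -33
n = 3*√274 (n = √(-50 + 2516) = √2466 = 3*√274 ≈ 49.659)
W = -33
E = -198 (E = (5 + 1)*(-33) = 6*(-33) = -198)
n*E = (3*√274)*(-198) = -594*√274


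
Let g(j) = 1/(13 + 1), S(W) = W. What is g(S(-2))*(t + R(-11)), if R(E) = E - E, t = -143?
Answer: -143/14 ≈ -10.214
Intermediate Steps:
g(j) = 1/14
R(E) = 0
g(S(-2))*(t + R(-11)) = (-143 + 0)/14 = (1/14)*(-143) = -143/14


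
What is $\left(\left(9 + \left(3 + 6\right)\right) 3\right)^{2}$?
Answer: $2916$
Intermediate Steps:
$\left(\left(9 + \left(3 + 6\right)\right) 3\right)^{2} = \left(\left(9 + 9\right) 3\right)^{2} = \left(18 \cdot 3\right)^{2} = 54^{2} = 2916$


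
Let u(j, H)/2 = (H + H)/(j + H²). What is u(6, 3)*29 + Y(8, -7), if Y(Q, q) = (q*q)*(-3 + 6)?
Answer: 851/5 ≈ 170.20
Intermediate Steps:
Y(Q, q) = 3*q² (Y(Q, q) = q²*3 = 3*q²)
u(j, H) = 4*H/(j + H²) (u(j, H) = 2*((H + H)/(j + H²)) = 2*((2*H)/(j + H²)) = 2*(2*H/(j + H²)) = 4*H/(j + H²))
u(6, 3)*29 + Y(8, -7) = (4*3/(6 + 3²))*29 + 3*(-7)² = (4*3/(6 + 9))*29 + 3*49 = (4*3/15)*29 + 147 = (4*3*(1/15))*29 + 147 = (⅘)*29 + 147 = 116/5 + 147 = 851/5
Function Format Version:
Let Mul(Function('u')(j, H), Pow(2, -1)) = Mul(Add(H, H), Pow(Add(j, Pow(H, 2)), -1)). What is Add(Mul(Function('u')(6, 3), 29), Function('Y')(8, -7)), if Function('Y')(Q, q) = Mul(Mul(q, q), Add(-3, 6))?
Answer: Rational(851, 5) ≈ 170.20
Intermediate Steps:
Function('Y')(Q, q) = Mul(3, Pow(q, 2)) (Function('Y')(Q, q) = Mul(Pow(q, 2), 3) = Mul(3, Pow(q, 2)))
Function('u')(j, H) = Mul(4, H, Pow(Add(j, Pow(H, 2)), -1)) (Function('u')(j, H) = Mul(2, Mul(Add(H, H), Pow(Add(j, Pow(H, 2)), -1))) = Mul(2, Mul(Mul(2, H), Pow(Add(j, Pow(H, 2)), -1))) = Mul(2, Mul(2, H, Pow(Add(j, Pow(H, 2)), -1))) = Mul(4, H, Pow(Add(j, Pow(H, 2)), -1)))
Add(Mul(Function('u')(6, 3), 29), Function('Y')(8, -7)) = Add(Mul(Mul(4, 3, Pow(Add(6, Pow(3, 2)), -1)), 29), Mul(3, Pow(-7, 2))) = Add(Mul(Mul(4, 3, Pow(Add(6, 9), -1)), 29), Mul(3, 49)) = Add(Mul(Mul(4, 3, Pow(15, -1)), 29), 147) = Add(Mul(Mul(4, 3, Rational(1, 15)), 29), 147) = Add(Mul(Rational(4, 5), 29), 147) = Add(Rational(116, 5), 147) = Rational(851, 5)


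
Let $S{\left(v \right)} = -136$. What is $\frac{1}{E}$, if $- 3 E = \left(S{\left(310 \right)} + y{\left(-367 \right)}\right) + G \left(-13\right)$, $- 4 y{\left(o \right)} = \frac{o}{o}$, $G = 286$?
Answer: $\frac{4}{5139} \approx 0.00077836$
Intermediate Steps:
$y{\left(o \right)} = - \frac{1}{4}$ ($y{\left(o \right)} = - \frac{o \frac{1}{o}}{4} = \left(- \frac{1}{4}\right) 1 = - \frac{1}{4}$)
$E = \frac{5139}{4}$ ($E = - \frac{\left(-136 - \frac{1}{4}\right) + 286 \left(-13\right)}{3} = - \frac{- \frac{545}{4} - 3718}{3} = \left(- \frac{1}{3}\right) \left(- \frac{15417}{4}\right) = \frac{5139}{4} \approx 1284.8$)
$\frac{1}{E} = \frac{1}{\frac{5139}{4}} = \frac{4}{5139}$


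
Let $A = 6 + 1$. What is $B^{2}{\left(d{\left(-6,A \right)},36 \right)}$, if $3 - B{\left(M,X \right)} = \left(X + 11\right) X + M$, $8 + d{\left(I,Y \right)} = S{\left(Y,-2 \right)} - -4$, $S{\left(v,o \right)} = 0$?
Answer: $2839225$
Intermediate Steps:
$A = 7$
$d{\left(I,Y \right)} = -4$ ($d{\left(I,Y \right)} = -8 + \left(0 - -4\right) = -8 + \left(0 + 4\right) = -8 + 4 = -4$)
$B{\left(M,X \right)} = 3 - M - X \left(11 + X\right)$ ($B{\left(M,X \right)} = 3 - \left(\left(X + 11\right) X + M\right) = 3 - \left(\left(11 + X\right) X + M\right) = 3 - \left(X \left(11 + X\right) + M\right) = 3 - \left(M + X \left(11 + X\right)\right) = 3 - M - X \left(11 + X\right)$)
$B^{2}{\left(d{\left(-6,A \right)},36 \right)} = \left(3 - -4 - 36^{2} - 396\right)^{2} = \left(3 + 4 - 1296 - 396\right)^{2} = \left(-1685\right)^{2} = 2839225$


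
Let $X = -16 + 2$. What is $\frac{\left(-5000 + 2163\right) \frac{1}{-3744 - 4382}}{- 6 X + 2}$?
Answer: $\frac{2837}{698836} \approx 0.0040596$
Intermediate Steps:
$X = -14$
$\frac{\left(-5000 + 2163\right) \frac{1}{-3744 - 4382}}{- 6 X + 2} = \frac{\left(-5000 + 2163\right) \frac{1}{-3744 - 4382}}{\left(-6\right) \left(-14\right) + 2} = \frac{\left(-2837\right) \frac{1}{-8126}}{84 + 2} = \frac{\left(-2837\right) \left(- \frac{1}{8126}\right)}{86} = \frac{2837}{8126} \cdot \frac{1}{86} = \frac{2837}{698836}$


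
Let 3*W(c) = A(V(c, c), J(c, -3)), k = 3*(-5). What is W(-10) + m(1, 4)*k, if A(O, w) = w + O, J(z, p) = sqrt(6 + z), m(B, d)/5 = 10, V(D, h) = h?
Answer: -2260/3 + 2*I/3 ≈ -753.33 + 0.66667*I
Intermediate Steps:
k = -15
m(B, d) = 50 (m(B, d) = 5*10 = 50)
A(O, w) = O + w
W(c) = c/3 + sqrt(6 + c)/3 (W(c) = (c + sqrt(6 + c))/3 = c/3 + sqrt(6 + c)/3)
W(-10) + m(1, 4)*k = ((1/3)*(-10) + sqrt(6 - 10)/3) + 50*(-15) = (-10/3 + sqrt(-4)/3) - 750 = (-10/3 + (2*I)/3) - 750 = (-10/3 + 2*I/3) - 750 = -2260/3 + 2*I/3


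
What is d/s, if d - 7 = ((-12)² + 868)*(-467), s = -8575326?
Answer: 472597/8575326 ≈ 0.055111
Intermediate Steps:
d = -472597 (d = 7 + ((-12)² + 868)*(-467) = 7 + (144 + 868)*(-467) = 7 + 1012*(-467) = 7 - 472604 = -472597)
d/s = -472597/(-8575326) = -472597*(-1/8575326) = 472597/8575326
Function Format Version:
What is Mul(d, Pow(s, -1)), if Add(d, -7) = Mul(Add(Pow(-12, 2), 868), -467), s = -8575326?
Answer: Rational(472597, 8575326) ≈ 0.055111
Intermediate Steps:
d = -472597 (d = Add(7, Mul(Add(Pow(-12, 2), 868), -467)) = Add(7, Mul(Add(144, 868), -467)) = Add(7, Mul(1012, -467)) = Add(7, -472604) = -472597)
Mul(d, Pow(s, -1)) = Mul(-472597, Pow(-8575326, -1)) = Mul(-472597, Rational(-1, 8575326)) = Rational(472597, 8575326)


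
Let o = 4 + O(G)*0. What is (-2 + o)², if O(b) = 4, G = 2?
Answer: 4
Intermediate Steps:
o = 4 (o = 4 + 4*0 = 4 + 0 = 4)
(-2 + o)² = (-2 + 4)² = 2² = 4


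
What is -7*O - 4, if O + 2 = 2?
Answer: -4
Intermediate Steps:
O = 0 (O = -2 + 2 = 0)
-7*O - 4 = -7*0 - 4 = 0 - 4 = -4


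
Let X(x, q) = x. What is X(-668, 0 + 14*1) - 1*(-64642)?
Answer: 63974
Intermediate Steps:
X(-668, 0 + 14*1) - 1*(-64642) = -668 - 1*(-64642) = -668 + 64642 = 63974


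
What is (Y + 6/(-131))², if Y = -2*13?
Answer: 11641744/17161 ≈ 678.38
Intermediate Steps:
Y = -26
(Y + 6/(-131))² = (-26 + 6/(-131))² = (-26 + 6*(-1/131))² = (-26 - 6/131)² = (-3412/131)² = 11641744/17161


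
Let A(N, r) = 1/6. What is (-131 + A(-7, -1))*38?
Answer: -14915/3 ≈ -4971.7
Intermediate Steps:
A(N, r) = 1/6
(-131 + A(-7, -1))*38 = (-131 + 1/6)*38 = -785/6*38 = -14915/3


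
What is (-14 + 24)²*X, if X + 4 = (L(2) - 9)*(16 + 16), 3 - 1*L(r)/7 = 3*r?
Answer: -96400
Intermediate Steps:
L(r) = 21 - 21*r
X = -964 (X = -4 + ((21 - 21*2) - 9)*(16 + 16) = -4 + ((21 - 42) - 9)*32 = -4 + (-21 - 9)*32 = -4 - 30*32 = -4 - 960 = -964)
(-14 + 24)²*X = (-14 + 24)²*(-964) = 10²*(-964) = 100*(-964) = -96400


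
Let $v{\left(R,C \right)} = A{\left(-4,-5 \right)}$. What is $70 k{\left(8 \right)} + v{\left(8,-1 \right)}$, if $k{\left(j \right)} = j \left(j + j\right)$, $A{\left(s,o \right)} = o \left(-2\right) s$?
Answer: $8920$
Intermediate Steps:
$A{\left(s,o \right)} = - 2 o s$
$v{\left(R,C \right)} = -40$ ($v{\left(R,C \right)} = \left(-2\right) \left(-5\right) \left(-4\right) = -40$)
$k{\left(j \right)} = 2 j^{2}$ ($k{\left(j \right)} = j 2 j = 2 j^{2}$)
$70 k{\left(8 \right)} + v{\left(8,-1 \right)} = 70 \cdot 2 \cdot 8^{2} - 40 = 70 \cdot 2 \cdot 64 - 40 = 70 \cdot 128 - 40 = 8960 - 40 = 8920$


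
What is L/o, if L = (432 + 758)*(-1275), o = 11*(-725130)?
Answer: 7225/37983 ≈ 0.19022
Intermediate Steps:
o = -7976430
L = -1517250 (L = 1190*(-1275) = -1517250)
L/o = -1517250/(-7976430) = -1517250*(-1/7976430) = 7225/37983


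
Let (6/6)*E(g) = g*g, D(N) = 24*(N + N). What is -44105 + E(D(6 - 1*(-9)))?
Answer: 474295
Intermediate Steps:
D(N) = 48*N (D(N) = 24*(2*N) = 48*N)
E(g) = g² (E(g) = g*g = g²)
-44105 + E(D(6 - 1*(-9))) = -44105 + (48*(6 - 1*(-9)))² = -44105 + (48*(6 + 9))² = -44105 + (48*15)² = -44105 + 720² = -44105 + 518400 = 474295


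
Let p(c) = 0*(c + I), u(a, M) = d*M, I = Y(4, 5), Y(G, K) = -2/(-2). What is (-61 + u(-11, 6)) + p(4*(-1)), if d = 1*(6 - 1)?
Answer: -31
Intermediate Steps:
Y(G, K) = 1 (Y(G, K) = -2*(-½) = 1)
I = 1
d = 5 (d = 1*5 = 5)
u(a, M) = 5*M
p(c) = 0 (p(c) = 0*(c + 1) = 0*(1 + c) = 0)
(-61 + u(-11, 6)) + p(4*(-1)) = (-61 + 5*6) + 0 = (-61 + 30) + 0 = -31 + 0 = -31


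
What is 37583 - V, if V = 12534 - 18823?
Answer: 43872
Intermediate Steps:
V = -6289
37583 - V = 37583 - 1*(-6289) = 37583 + 6289 = 43872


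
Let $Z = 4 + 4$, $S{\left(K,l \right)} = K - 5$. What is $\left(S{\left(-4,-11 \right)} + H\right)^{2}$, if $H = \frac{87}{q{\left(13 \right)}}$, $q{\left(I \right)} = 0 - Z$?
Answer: $\frac{25281}{64} \approx 395.02$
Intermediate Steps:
$S{\left(K,l \right)} = -5 + K$
$Z = 8$
$q{\left(I \right)} = -8$ ($q{\left(I \right)} = 0 - 8 = -8$)
$H = - \frac{87}{8}$ ($H = \frac{87}{-8} = 87 \left(- \frac{1}{8}\right) = - \frac{87}{8} \approx -10.875$)
$\left(S{\left(-4,-11 \right)} + H\right)^{2} = \left(\left(-5 - 4\right) - \frac{87}{8}\right)^{2} = \left(-9 - \frac{87}{8}\right)^{2} = \left(- \frac{159}{8}\right)^{2} = \frac{25281}{64}$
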